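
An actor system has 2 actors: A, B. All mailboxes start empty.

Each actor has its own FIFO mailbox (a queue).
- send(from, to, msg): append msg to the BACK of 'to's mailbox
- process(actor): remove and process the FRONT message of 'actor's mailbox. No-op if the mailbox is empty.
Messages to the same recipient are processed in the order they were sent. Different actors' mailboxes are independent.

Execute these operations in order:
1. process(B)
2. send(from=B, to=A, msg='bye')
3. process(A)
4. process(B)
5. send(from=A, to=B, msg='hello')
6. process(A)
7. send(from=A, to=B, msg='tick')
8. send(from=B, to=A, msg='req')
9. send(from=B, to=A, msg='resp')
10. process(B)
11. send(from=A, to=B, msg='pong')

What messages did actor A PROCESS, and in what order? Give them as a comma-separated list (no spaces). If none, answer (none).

Answer: bye

Derivation:
After 1 (process(B)): A:[] B:[]
After 2 (send(from=B, to=A, msg='bye')): A:[bye] B:[]
After 3 (process(A)): A:[] B:[]
After 4 (process(B)): A:[] B:[]
After 5 (send(from=A, to=B, msg='hello')): A:[] B:[hello]
After 6 (process(A)): A:[] B:[hello]
After 7 (send(from=A, to=B, msg='tick')): A:[] B:[hello,tick]
After 8 (send(from=B, to=A, msg='req')): A:[req] B:[hello,tick]
After 9 (send(from=B, to=A, msg='resp')): A:[req,resp] B:[hello,tick]
After 10 (process(B)): A:[req,resp] B:[tick]
After 11 (send(from=A, to=B, msg='pong')): A:[req,resp] B:[tick,pong]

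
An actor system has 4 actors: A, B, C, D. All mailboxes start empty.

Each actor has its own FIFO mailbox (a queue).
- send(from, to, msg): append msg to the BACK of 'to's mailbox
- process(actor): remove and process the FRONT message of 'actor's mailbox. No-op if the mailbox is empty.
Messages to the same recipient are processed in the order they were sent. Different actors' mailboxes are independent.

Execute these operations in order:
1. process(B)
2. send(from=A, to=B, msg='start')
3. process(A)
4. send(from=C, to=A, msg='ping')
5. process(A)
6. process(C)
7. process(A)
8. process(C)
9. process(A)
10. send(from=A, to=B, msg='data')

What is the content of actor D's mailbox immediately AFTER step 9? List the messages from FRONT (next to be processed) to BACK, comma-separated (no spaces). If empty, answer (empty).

After 1 (process(B)): A:[] B:[] C:[] D:[]
After 2 (send(from=A, to=B, msg='start')): A:[] B:[start] C:[] D:[]
After 3 (process(A)): A:[] B:[start] C:[] D:[]
After 4 (send(from=C, to=A, msg='ping')): A:[ping] B:[start] C:[] D:[]
After 5 (process(A)): A:[] B:[start] C:[] D:[]
After 6 (process(C)): A:[] B:[start] C:[] D:[]
After 7 (process(A)): A:[] B:[start] C:[] D:[]
After 8 (process(C)): A:[] B:[start] C:[] D:[]
After 9 (process(A)): A:[] B:[start] C:[] D:[]

(empty)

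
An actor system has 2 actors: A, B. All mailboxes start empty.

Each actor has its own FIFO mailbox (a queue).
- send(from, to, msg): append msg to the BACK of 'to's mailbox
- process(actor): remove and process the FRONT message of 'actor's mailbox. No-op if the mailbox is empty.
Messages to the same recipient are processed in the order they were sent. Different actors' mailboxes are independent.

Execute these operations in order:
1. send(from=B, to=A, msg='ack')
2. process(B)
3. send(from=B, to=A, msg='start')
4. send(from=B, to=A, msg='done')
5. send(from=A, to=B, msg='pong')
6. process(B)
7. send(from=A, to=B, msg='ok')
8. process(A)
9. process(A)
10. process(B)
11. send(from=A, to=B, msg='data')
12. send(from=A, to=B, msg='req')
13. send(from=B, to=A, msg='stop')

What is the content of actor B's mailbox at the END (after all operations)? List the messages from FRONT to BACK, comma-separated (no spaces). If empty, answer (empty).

After 1 (send(from=B, to=A, msg='ack')): A:[ack] B:[]
After 2 (process(B)): A:[ack] B:[]
After 3 (send(from=B, to=A, msg='start')): A:[ack,start] B:[]
After 4 (send(from=B, to=A, msg='done')): A:[ack,start,done] B:[]
After 5 (send(from=A, to=B, msg='pong')): A:[ack,start,done] B:[pong]
After 6 (process(B)): A:[ack,start,done] B:[]
After 7 (send(from=A, to=B, msg='ok')): A:[ack,start,done] B:[ok]
After 8 (process(A)): A:[start,done] B:[ok]
After 9 (process(A)): A:[done] B:[ok]
After 10 (process(B)): A:[done] B:[]
After 11 (send(from=A, to=B, msg='data')): A:[done] B:[data]
After 12 (send(from=A, to=B, msg='req')): A:[done] B:[data,req]
After 13 (send(from=B, to=A, msg='stop')): A:[done,stop] B:[data,req]

Answer: data,req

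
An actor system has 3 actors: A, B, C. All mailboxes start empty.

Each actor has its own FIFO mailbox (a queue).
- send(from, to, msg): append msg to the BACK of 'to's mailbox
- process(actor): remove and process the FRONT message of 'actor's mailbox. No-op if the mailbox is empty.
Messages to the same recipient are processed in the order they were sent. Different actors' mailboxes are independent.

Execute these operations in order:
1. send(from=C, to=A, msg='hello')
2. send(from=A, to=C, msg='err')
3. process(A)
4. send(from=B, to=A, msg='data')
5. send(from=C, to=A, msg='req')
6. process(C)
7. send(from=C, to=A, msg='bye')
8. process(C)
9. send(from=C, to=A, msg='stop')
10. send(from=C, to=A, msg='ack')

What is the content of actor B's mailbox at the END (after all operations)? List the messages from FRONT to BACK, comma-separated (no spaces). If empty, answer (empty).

Answer: (empty)

Derivation:
After 1 (send(from=C, to=A, msg='hello')): A:[hello] B:[] C:[]
After 2 (send(from=A, to=C, msg='err')): A:[hello] B:[] C:[err]
After 3 (process(A)): A:[] B:[] C:[err]
After 4 (send(from=B, to=A, msg='data')): A:[data] B:[] C:[err]
After 5 (send(from=C, to=A, msg='req')): A:[data,req] B:[] C:[err]
After 6 (process(C)): A:[data,req] B:[] C:[]
After 7 (send(from=C, to=A, msg='bye')): A:[data,req,bye] B:[] C:[]
After 8 (process(C)): A:[data,req,bye] B:[] C:[]
After 9 (send(from=C, to=A, msg='stop')): A:[data,req,bye,stop] B:[] C:[]
After 10 (send(from=C, to=A, msg='ack')): A:[data,req,bye,stop,ack] B:[] C:[]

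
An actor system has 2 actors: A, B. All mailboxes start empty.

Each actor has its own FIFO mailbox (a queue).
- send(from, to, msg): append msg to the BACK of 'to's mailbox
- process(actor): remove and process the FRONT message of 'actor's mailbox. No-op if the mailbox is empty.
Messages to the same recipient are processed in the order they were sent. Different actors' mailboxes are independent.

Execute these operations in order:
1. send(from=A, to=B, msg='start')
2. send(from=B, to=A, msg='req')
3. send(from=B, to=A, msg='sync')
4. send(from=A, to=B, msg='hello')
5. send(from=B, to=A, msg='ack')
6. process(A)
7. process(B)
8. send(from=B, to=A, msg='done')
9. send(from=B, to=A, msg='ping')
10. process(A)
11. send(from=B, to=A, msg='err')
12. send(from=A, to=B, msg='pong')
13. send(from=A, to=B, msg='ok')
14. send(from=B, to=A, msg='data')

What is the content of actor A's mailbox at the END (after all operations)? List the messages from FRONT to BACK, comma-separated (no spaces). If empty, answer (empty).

Answer: ack,done,ping,err,data

Derivation:
After 1 (send(from=A, to=B, msg='start')): A:[] B:[start]
After 2 (send(from=B, to=A, msg='req')): A:[req] B:[start]
After 3 (send(from=B, to=A, msg='sync')): A:[req,sync] B:[start]
After 4 (send(from=A, to=B, msg='hello')): A:[req,sync] B:[start,hello]
After 5 (send(from=B, to=A, msg='ack')): A:[req,sync,ack] B:[start,hello]
After 6 (process(A)): A:[sync,ack] B:[start,hello]
After 7 (process(B)): A:[sync,ack] B:[hello]
After 8 (send(from=B, to=A, msg='done')): A:[sync,ack,done] B:[hello]
After 9 (send(from=B, to=A, msg='ping')): A:[sync,ack,done,ping] B:[hello]
After 10 (process(A)): A:[ack,done,ping] B:[hello]
After 11 (send(from=B, to=A, msg='err')): A:[ack,done,ping,err] B:[hello]
After 12 (send(from=A, to=B, msg='pong')): A:[ack,done,ping,err] B:[hello,pong]
After 13 (send(from=A, to=B, msg='ok')): A:[ack,done,ping,err] B:[hello,pong,ok]
After 14 (send(from=B, to=A, msg='data')): A:[ack,done,ping,err,data] B:[hello,pong,ok]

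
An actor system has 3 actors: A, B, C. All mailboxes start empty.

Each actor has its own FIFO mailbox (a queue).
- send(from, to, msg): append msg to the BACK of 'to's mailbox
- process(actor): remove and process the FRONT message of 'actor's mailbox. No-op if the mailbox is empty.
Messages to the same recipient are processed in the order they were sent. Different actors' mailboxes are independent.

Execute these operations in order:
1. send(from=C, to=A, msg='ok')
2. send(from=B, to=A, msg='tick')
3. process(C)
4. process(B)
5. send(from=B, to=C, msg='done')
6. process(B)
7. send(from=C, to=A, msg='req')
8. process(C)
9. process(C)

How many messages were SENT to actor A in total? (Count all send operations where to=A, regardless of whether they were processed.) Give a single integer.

Answer: 3

Derivation:
After 1 (send(from=C, to=A, msg='ok')): A:[ok] B:[] C:[]
After 2 (send(from=B, to=A, msg='tick')): A:[ok,tick] B:[] C:[]
After 3 (process(C)): A:[ok,tick] B:[] C:[]
After 4 (process(B)): A:[ok,tick] B:[] C:[]
After 5 (send(from=B, to=C, msg='done')): A:[ok,tick] B:[] C:[done]
After 6 (process(B)): A:[ok,tick] B:[] C:[done]
After 7 (send(from=C, to=A, msg='req')): A:[ok,tick,req] B:[] C:[done]
After 8 (process(C)): A:[ok,tick,req] B:[] C:[]
After 9 (process(C)): A:[ok,tick,req] B:[] C:[]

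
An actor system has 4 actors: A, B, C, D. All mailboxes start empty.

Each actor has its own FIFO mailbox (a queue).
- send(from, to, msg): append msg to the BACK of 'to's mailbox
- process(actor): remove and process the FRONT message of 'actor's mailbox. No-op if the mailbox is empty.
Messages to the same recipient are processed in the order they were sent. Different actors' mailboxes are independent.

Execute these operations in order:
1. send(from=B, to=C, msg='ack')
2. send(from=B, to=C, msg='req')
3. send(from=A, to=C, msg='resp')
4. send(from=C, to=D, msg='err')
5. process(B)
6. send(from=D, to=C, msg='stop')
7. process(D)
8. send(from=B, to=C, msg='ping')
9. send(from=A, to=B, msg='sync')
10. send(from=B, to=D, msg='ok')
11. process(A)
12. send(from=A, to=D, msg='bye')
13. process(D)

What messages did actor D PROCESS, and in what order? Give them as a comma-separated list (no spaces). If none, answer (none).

After 1 (send(from=B, to=C, msg='ack')): A:[] B:[] C:[ack] D:[]
After 2 (send(from=B, to=C, msg='req')): A:[] B:[] C:[ack,req] D:[]
After 3 (send(from=A, to=C, msg='resp')): A:[] B:[] C:[ack,req,resp] D:[]
After 4 (send(from=C, to=D, msg='err')): A:[] B:[] C:[ack,req,resp] D:[err]
After 5 (process(B)): A:[] B:[] C:[ack,req,resp] D:[err]
After 6 (send(from=D, to=C, msg='stop')): A:[] B:[] C:[ack,req,resp,stop] D:[err]
After 7 (process(D)): A:[] B:[] C:[ack,req,resp,stop] D:[]
After 8 (send(from=B, to=C, msg='ping')): A:[] B:[] C:[ack,req,resp,stop,ping] D:[]
After 9 (send(from=A, to=B, msg='sync')): A:[] B:[sync] C:[ack,req,resp,stop,ping] D:[]
After 10 (send(from=B, to=D, msg='ok')): A:[] B:[sync] C:[ack,req,resp,stop,ping] D:[ok]
After 11 (process(A)): A:[] B:[sync] C:[ack,req,resp,stop,ping] D:[ok]
After 12 (send(from=A, to=D, msg='bye')): A:[] B:[sync] C:[ack,req,resp,stop,ping] D:[ok,bye]
After 13 (process(D)): A:[] B:[sync] C:[ack,req,resp,stop,ping] D:[bye]

Answer: err,ok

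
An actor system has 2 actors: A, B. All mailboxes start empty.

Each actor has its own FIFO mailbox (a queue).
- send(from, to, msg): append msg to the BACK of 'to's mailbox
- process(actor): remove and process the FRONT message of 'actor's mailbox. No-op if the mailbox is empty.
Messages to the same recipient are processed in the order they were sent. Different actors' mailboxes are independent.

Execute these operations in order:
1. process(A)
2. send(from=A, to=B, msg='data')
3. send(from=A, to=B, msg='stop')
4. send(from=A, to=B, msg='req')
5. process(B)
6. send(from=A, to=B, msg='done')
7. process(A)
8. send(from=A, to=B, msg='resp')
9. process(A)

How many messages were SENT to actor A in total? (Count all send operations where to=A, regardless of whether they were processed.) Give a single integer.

Answer: 0

Derivation:
After 1 (process(A)): A:[] B:[]
After 2 (send(from=A, to=B, msg='data')): A:[] B:[data]
After 3 (send(from=A, to=B, msg='stop')): A:[] B:[data,stop]
After 4 (send(from=A, to=B, msg='req')): A:[] B:[data,stop,req]
After 5 (process(B)): A:[] B:[stop,req]
After 6 (send(from=A, to=B, msg='done')): A:[] B:[stop,req,done]
After 7 (process(A)): A:[] B:[stop,req,done]
After 8 (send(from=A, to=B, msg='resp')): A:[] B:[stop,req,done,resp]
After 9 (process(A)): A:[] B:[stop,req,done,resp]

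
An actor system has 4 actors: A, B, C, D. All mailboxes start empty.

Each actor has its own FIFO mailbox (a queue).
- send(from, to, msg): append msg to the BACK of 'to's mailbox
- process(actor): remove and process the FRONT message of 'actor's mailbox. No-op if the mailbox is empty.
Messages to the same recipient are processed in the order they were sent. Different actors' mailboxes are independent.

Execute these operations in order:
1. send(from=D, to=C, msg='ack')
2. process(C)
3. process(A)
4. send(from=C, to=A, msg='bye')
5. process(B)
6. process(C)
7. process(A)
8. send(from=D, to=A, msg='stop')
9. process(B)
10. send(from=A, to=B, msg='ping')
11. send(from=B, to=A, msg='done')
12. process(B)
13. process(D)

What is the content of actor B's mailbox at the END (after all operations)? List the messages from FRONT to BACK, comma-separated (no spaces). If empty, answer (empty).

Answer: (empty)

Derivation:
After 1 (send(from=D, to=C, msg='ack')): A:[] B:[] C:[ack] D:[]
After 2 (process(C)): A:[] B:[] C:[] D:[]
After 3 (process(A)): A:[] B:[] C:[] D:[]
After 4 (send(from=C, to=A, msg='bye')): A:[bye] B:[] C:[] D:[]
After 5 (process(B)): A:[bye] B:[] C:[] D:[]
After 6 (process(C)): A:[bye] B:[] C:[] D:[]
After 7 (process(A)): A:[] B:[] C:[] D:[]
After 8 (send(from=D, to=A, msg='stop')): A:[stop] B:[] C:[] D:[]
After 9 (process(B)): A:[stop] B:[] C:[] D:[]
After 10 (send(from=A, to=B, msg='ping')): A:[stop] B:[ping] C:[] D:[]
After 11 (send(from=B, to=A, msg='done')): A:[stop,done] B:[ping] C:[] D:[]
After 12 (process(B)): A:[stop,done] B:[] C:[] D:[]
After 13 (process(D)): A:[stop,done] B:[] C:[] D:[]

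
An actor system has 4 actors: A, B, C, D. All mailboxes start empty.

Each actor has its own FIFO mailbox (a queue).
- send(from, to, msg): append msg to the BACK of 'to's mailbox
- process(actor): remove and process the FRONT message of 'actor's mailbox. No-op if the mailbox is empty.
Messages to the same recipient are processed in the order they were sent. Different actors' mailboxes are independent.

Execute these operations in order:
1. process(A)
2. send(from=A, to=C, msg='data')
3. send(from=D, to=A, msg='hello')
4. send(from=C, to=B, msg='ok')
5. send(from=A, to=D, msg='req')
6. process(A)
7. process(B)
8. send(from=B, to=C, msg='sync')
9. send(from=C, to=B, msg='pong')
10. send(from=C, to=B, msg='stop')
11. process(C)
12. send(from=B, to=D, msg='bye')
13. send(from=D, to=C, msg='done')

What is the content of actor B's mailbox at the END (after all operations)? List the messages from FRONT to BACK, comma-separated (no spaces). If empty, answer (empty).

After 1 (process(A)): A:[] B:[] C:[] D:[]
After 2 (send(from=A, to=C, msg='data')): A:[] B:[] C:[data] D:[]
After 3 (send(from=D, to=A, msg='hello')): A:[hello] B:[] C:[data] D:[]
After 4 (send(from=C, to=B, msg='ok')): A:[hello] B:[ok] C:[data] D:[]
After 5 (send(from=A, to=D, msg='req')): A:[hello] B:[ok] C:[data] D:[req]
After 6 (process(A)): A:[] B:[ok] C:[data] D:[req]
After 7 (process(B)): A:[] B:[] C:[data] D:[req]
After 8 (send(from=B, to=C, msg='sync')): A:[] B:[] C:[data,sync] D:[req]
After 9 (send(from=C, to=B, msg='pong')): A:[] B:[pong] C:[data,sync] D:[req]
After 10 (send(from=C, to=B, msg='stop')): A:[] B:[pong,stop] C:[data,sync] D:[req]
After 11 (process(C)): A:[] B:[pong,stop] C:[sync] D:[req]
After 12 (send(from=B, to=D, msg='bye')): A:[] B:[pong,stop] C:[sync] D:[req,bye]
After 13 (send(from=D, to=C, msg='done')): A:[] B:[pong,stop] C:[sync,done] D:[req,bye]

Answer: pong,stop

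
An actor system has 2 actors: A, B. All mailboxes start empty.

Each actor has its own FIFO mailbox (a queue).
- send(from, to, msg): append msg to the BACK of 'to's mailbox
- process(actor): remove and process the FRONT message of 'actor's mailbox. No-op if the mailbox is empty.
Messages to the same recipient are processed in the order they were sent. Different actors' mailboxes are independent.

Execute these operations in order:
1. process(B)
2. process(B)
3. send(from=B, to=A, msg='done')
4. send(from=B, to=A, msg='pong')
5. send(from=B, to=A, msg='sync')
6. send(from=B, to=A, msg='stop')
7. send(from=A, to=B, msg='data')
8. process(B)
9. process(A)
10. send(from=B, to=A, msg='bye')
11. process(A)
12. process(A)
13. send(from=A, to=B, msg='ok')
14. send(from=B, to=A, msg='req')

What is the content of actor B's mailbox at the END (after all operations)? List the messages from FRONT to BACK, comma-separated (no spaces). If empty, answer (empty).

After 1 (process(B)): A:[] B:[]
After 2 (process(B)): A:[] B:[]
After 3 (send(from=B, to=A, msg='done')): A:[done] B:[]
After 4 (send(from=B, to=A, msg='pong')): A:[done,pong] B:[]
After 5 (send(from=B, to=A, msg='sync')): A:[done,pong,sync] B:[]
After 6 (send(from=B, to=A, msg='stop')): A:[done,pong,sync,stop] B:[]
After 7 (send(from=A, to=B, msg='data')): A:[done,pong,sync,stop] B:[data]
After 8 (process(B)): A:[done,pong,sync,stop] B:[]
After 9 (process(A)): A:[pong,sync,stop] B:[]
After 10 (send(from=B, to=A, msg='bye')): A:[pong,sync,stop,bye] B:[]
After 11 (process(A)): A:[sync,stop,bye] B:[]
After 12 (process(A)): A:[stop,bye] B:[]
After 13 (send(from=A, to=B, msg='ok')): A:[stop,bye] B:[ok]
After 14 (send(from=B, to=A, msg='req')): A:[stop,bye,req] B:[ok]

Answer: ok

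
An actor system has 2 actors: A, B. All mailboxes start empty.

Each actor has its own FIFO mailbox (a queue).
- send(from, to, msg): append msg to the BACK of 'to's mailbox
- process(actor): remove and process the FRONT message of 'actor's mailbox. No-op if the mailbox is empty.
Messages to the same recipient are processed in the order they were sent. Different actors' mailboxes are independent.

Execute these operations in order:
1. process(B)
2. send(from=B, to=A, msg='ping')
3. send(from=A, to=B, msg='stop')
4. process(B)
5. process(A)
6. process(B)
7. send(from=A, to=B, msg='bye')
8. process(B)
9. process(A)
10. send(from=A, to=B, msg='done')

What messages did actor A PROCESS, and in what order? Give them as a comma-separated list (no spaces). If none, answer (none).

Answer: ping

Derivation:
After 1 (process(B)): A:[] B:[]
After 2 (send(from=B, to=A, msg='ping')): A:[ping] B:[]
After 3 (send(from=A, to=B, msg='stop')): A:[ping] B:[stop]
After 4 (process(B)): A:[ping] B:[]
After 5 (process(A)): A:[] B:[]
After 6 (process(B)): A:[] B:[]
After 7 (send(from=A, to=B, msg='bye')): A:[] B:[bye]
After 8 (process(B)): A:[] B:[]
After 9 (process(A)): A:[] B:[]
After 10 (send(from=A, to=B, msg='done')): A:[] B:[done]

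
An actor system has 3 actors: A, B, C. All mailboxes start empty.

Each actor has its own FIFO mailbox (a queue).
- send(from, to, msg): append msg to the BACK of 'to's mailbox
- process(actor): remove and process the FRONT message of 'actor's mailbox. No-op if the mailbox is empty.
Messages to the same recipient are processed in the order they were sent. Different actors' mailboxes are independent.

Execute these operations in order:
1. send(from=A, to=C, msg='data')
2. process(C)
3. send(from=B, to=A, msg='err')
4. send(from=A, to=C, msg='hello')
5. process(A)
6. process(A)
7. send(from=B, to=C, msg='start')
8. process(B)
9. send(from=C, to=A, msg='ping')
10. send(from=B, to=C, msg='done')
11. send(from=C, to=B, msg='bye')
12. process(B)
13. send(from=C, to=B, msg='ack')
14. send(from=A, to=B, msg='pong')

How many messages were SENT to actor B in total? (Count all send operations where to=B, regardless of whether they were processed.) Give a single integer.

Answer: 3

Derivation:
After 1 (send(from=A, to=C, msg='data')): A:[] B:[] C:[data]
After 2 (process(C)): A:[] B:[] C:[]
After 3 (send(from=B, to=A, msg='err')): A:[err] B:[] C:[]
After 4 (send(from=A, to=C, msg='hello')): A:[err] B:[] C:[hello]
After 5 (process(A)): A:[] B:[] C:[hello]
After 6 (process(A)): A:[] B:[] C:[hello]
After 7 (send(from=B, to=C, msg='start')): A:[] B:[] C:[hello,start]
After 8 (process(B)): A:[] B:[] C:[hello,start]
After 9 (send(from=C, to=A, msg='ping')): A:[ping] B:[] C:[hello,start]
After 10 (send(from=B, to=C, msg='done')): A:[ping] B:[] C:[hello,start,done]
After 11 (send(from=C, to=B, msg='bye')): A:[ping] B:[bye] C:[hello,start,done]
After 12 (process(B)): A:[ping] B:[] C:[hello,start,done]
After 13 (send(from=C, to=B, msg='ack')): A:[ping] B:[ack] C:[hello,start,done]
After 14 (send(from=A, to=B, msg='pong')): A:[ping] B:[ack,pong] C:[hello,start,done]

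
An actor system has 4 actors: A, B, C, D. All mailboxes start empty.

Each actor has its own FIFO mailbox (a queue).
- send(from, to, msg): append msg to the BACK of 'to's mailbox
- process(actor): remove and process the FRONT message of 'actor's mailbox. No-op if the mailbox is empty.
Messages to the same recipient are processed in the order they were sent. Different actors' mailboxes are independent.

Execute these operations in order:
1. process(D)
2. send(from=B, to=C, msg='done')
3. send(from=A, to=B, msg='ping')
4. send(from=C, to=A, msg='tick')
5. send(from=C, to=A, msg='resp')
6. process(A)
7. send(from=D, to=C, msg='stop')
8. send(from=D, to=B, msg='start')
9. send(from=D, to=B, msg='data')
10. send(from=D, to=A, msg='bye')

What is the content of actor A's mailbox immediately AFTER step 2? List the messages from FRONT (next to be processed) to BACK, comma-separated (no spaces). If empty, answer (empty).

After 1 (process(D)): A:[] B:[] C:[] D:[]
After 2 (send(from=B, to=C, msg='done')): A:[] B:[] C:[done] D:[]

(empty)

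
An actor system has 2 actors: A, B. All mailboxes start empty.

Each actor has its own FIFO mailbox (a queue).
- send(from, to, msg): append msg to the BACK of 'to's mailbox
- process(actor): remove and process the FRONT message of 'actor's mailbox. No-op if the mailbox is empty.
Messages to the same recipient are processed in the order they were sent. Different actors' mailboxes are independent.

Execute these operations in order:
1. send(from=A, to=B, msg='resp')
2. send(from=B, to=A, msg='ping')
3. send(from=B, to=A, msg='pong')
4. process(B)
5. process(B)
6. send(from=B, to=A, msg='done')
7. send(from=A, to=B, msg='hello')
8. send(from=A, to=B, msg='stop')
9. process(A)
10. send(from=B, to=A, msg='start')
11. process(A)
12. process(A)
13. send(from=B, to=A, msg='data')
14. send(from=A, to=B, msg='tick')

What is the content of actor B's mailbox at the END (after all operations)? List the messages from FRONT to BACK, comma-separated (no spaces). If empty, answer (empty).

After 1 (send(from=A, to=B, msg='resp')): A:[] B:[resp]
After 2 (send(from=B, to=A, msg='ping')): A:[ping] B:[resp]
After 3 (send(from=B, to=A, msg='pong')): A:[ping,pong] B:[resp]
After 4 (process(B)): A:[ping,pong] B:[]
After 5 (process(B)): A:[ping,pong] B:[]
After 6 (send(from=B, to=A, msg='done')): A:[ping,pong,done] B:[]
After 7 (send(from=A, to=B, msg='hello')): A:[ping,pong,done] B:[hello]
After 8 (send(from=A, to=B, msg='stop')): A:[ping,pong,done] B:[hello,stop]
After 9 (process(A)): A:[pong,done] B:[hello,stop]
After 10 (send(from=B, to=A, msg='start')): A:[pong,done,start] B:[hello,stop]
After 11 (process(A)): A:[done,start] B:[hello,stop]
After 12 (process(A)): A:[start] B:[hello,stop]
After 13 (send(from=B, to=A, msg='data')): A:[start,data] B:[hello,stop]
After 14 (send(from=A, to=B, msg='tick')): A:[start,data] B:[hello,stop,tick]

Answer: hello,stop,tick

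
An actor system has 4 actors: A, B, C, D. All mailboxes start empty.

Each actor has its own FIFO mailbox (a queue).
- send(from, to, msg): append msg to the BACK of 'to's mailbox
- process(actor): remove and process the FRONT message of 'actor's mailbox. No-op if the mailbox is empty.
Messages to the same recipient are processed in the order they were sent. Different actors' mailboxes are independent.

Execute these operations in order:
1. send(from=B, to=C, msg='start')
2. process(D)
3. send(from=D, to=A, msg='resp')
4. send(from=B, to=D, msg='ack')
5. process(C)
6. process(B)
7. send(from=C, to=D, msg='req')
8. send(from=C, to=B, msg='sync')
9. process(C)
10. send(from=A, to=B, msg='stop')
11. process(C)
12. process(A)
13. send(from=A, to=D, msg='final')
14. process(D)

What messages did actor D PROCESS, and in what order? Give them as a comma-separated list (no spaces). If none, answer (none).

After 1 (send(from=B, to=C, msg='start')): A:[] B:[] C:[start] D:[]
After 2 (process(D)): A:[] B:[] C:[start] D:[]
After 3 (send(from=D, to=A, msg='resp')): A:[resp] B:[] C:[start] D:[]
After 4 (send(from=B, to=D, msg='ack')): A:[resp] B:[] C:[start] D:[ack]
After 5 (process(C)): A:[resp] B:[] C:[] D:[ack]
After 6 (process(B)): A:[resp] B:[] C:[] D:[ack]
After 7 (send(from=C, to=D, msg='req')): A:[resp] B:[] C:[] D:[ack,req]
After 8 (send(from=C, to=B, msg='sync')): A:[resp] B:[sync] C:[] D:[ack,req]
After 9 (process(C)): A:[resp] B:[sync] C:[] D:[ack,req]
After 10 (send(from=A, to=B, msg='stop')): A:[resp] B:[sync,stop] C:[] D:[ack,req]
After 11 (process(C)): A:[resp] B:[sync,stop] C:[] D:[ack,req]
After 12 (process(A)): A:[] B:[sync,stop] C:[] D:[ack,req]
After 13 (send(from=A, to=D, msg='final')): A:[] B:[sync,stop] C:[] D:[ack,req,final]
After 14 (process(D)): A:[] B:[sync,stop] C:[] D:[req,final]

Answer: ack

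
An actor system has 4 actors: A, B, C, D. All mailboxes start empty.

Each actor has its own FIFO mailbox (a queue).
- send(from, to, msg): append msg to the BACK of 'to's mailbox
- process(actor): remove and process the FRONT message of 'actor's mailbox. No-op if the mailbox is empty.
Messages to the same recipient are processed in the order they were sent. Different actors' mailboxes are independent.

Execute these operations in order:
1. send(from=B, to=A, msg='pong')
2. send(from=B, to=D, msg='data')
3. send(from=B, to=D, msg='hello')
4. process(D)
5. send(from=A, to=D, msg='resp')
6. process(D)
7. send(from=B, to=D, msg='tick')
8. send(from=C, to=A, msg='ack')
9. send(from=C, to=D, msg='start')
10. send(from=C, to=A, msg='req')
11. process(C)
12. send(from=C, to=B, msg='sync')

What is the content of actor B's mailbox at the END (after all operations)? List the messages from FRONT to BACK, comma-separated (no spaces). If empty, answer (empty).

After 1 (send(from=B, to=A, msg='pong')): A:[pong] B:[] C:[] D:[]
After 2 (send(from=B, to=D, msg='data')): A:[pong] B:[] C:[] D:[data]
After 3 (send(from=B, to=D, msg='hello')): A:[pong] B:[] C:[] D:[data,hello]
After 4 (process(D)): A:[pong] B:[] C:[] D:[hello]
After 5 (send(from=A, to=D, msg='resp')): A:[pong] B:[] C:[] D:[hello,resp]
After 6 (process(D)): A:[pong] B:[] C:[] D:[resp]
After 7 (send(from=B, to=D, msg='tick')): A:[pong] B:[] C:[] D:[resp,tick]
After 8 (send(from=C, to=A, msg='ack')): A:[pong,ack] B:[] C:[] D:[resp,tick]
After 9 (send(from=C, to=D, msg='start')): A:[pong,ack] B:[] C:[] D:[resp,tick,start]
After 10 (send(from=C, to=A, msg='req')): A:[pong,ack,req] B:[] C:[] D:[resp,tick,start]
After 11 (process(C)): A:[pong,ack,req] B:[] C:[] D:[resp,tick,start]
After 12 (send(from=C, to=B, msg='sync')): A:[pong,ack,req] B:[sync] C:[] D:[resp,tick,start]

Answer: sync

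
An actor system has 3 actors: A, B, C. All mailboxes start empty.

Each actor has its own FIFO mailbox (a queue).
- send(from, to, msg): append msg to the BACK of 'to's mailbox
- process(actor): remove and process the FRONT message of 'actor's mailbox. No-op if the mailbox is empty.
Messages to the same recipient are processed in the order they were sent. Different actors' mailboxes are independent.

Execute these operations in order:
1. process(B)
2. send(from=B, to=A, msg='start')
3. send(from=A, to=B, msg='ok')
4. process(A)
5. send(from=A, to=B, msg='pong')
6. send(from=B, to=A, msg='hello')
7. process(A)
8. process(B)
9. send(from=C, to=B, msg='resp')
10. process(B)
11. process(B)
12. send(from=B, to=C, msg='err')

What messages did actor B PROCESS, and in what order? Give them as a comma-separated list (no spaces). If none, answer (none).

After 1 (process(B)): A:[] B:[] C:[]
After 2 (send(from=B, to=A, msg='start')): A:[start] B:[] C:[]
After 3 (send(from=A, to=B, msg='ok')): A:[start] B:[ok] C:[]
After 4 (process(A)): A:[] B:[ok] C:[]
After 5 (send(from=A, to=B, msg='pong')): A:[] B:[ok,pong] C:[]
After 6 (send(from=B, to=A, msg='hello')): A:[hello] B:[ok,pong] C:[]
After 7 (process(A)): A:[] B:[ok,pong] C:[]
After 8 (process(B)): A:[] B:[pong] C:[]
After 9 (send(from=C, to=B, msg='resp')): A:[] B:[pong,resp] C:[]
After 10 (process(B)): A:[] B:[resp] C:[]
After 11 (process(B)): A:[] B:[] C:[]
After 12 (send(from=B, to=C, msg='err')): A:[] B:[] C:[err]

Answer: ok,pong,resp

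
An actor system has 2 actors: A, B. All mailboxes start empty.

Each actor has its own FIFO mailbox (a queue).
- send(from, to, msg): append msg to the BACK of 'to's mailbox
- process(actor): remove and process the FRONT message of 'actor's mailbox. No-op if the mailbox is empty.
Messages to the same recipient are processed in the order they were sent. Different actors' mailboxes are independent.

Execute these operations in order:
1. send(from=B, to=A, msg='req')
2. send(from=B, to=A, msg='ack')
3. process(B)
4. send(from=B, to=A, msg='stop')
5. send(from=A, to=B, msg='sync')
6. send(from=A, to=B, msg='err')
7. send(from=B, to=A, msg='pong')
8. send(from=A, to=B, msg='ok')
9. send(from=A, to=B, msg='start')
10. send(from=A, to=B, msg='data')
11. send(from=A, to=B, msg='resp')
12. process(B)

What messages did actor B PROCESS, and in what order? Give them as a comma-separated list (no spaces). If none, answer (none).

Answer: sync

Derivation:
After 1 (send(from=B, to=A, msg='req')): A:[req] B:[]
After 2 (send(from=B, to=A, msg='ack')): A:[req,ack] B:[]
After 3 (process(B)): A:[req,ack] B:[]
After 4 (send(from=B, to=A, msg='stop')): A:[req,ack,stop] B:[]
After 5 (send(from=A, to=B, msg='sync')): A:[req,ack,stop] B:[sync]
After 6 (send(from=A, to=B, msg='err')): A:[req,ack,stop] B:[sync,err]
After 7 (send(from=B, to=A, msg='pong')): A:[req,ack,stop,pong] B:[sync,err]
After 8 (send(from=A, to=B, msg='ok')): A:[req,ack,stop,pong] B:[sync,err,ok]
After 9 (send(from=A, to=B, msg='start')): A:[req,ack,stop,pong] B:[sync,err,ok,start]
After 10 (send(from=A, to=B, msg='data')): A:[req,ack,stop,pong] B:[sync,err,ok,start,data]
After 11 (send(from=A, to=B, msg='resp')): A:[req,ack,stop,pong] B:[sync,err,ok,start,data,resp]
After 12 (process(B)): A:[req,ack,stop,pong] B:[err,ok,start,data,resp]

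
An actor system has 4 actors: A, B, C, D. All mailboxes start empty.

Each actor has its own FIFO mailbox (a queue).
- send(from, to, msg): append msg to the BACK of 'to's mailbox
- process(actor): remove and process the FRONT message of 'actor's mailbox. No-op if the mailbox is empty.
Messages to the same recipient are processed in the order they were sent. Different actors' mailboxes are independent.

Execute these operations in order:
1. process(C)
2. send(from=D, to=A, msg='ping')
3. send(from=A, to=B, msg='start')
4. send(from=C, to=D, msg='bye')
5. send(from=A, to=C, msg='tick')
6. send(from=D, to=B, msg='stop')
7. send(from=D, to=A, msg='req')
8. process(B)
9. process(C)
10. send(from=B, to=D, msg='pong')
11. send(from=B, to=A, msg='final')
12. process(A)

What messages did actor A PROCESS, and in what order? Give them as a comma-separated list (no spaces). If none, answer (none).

After 1 (process(C)): A:[] B:[] C:[] D:[]
After 2 (send(from=D, to=A, msg='ping')): A:[ping] B:[] C:[] D:[]
After 3 (send(from=A, to=B, msg='start')): A:[ping] B:[start] C:[] D:[]
After 4 (send(from=C, to=D, msg='bye')): A:[ping] B:[start] C:[] D:[bye]
After 5 (send(from=A, to=C, msg='tick')): A:[ping] B:[start] C:[tick] D:[bye]
After 6 (send(from=D, to=B, msg='stop')): A:[ping] B:[start,stop] C:[tick] D:[bye]
After 7 (send(from=D, to=A, msg='req')): A:[ping,req] B:[start,stop] C:[tick] D:[bye]
After 8 (process(B)): A:[ping,req] B:[stop] C:[tick] D:[bye]
After 9 (process(C)): A:[ping,req] B:[stop] C:[] D:[bye]
After 10 (send(from=B, to=D, msg='pong')): A:[ping,req] B:[stop] C:[] D:[bye,pong]
After 11 (send(from=B, to=A, msg='final')): A:[ping,req,final] B:[stop] C:[] D:[bye,pong]
After 12 (process(A)): A:[req,final] B:[stop] C:[] D:[bye,pong]

Answer: ping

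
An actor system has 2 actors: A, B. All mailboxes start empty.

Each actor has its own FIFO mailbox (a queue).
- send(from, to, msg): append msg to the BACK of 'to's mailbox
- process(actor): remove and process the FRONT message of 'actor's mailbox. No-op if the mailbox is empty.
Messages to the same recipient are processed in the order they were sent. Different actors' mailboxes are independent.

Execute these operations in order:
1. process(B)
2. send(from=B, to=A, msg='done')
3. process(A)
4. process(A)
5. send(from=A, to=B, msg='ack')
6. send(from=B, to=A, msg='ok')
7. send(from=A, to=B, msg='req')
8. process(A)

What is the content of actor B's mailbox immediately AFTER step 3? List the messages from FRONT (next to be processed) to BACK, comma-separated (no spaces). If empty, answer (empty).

After 1 (process(B)): A:[] B:[]
After 2 (send(from=B, to=A, msg='done')): A:[done] B:[]
After 3 (process(A)): A:[] B:[]

(empty)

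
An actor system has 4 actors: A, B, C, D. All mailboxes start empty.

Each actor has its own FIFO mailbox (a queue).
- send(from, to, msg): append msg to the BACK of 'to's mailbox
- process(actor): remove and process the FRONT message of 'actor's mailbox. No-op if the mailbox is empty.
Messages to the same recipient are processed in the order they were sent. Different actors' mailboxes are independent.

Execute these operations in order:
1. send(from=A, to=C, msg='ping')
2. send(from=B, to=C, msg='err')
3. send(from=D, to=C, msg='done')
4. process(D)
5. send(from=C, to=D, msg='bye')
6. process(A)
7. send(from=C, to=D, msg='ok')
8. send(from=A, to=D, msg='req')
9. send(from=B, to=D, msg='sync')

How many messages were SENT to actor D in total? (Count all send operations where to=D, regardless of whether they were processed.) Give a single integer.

Answer: 4

Derivation:
After 1 (send(from=A, to=C, msg='ping')): A:[] B:[] C:[ping] D:[]
After 2 (send(from=B, to=C, msg='err')): A:[] B:[] C:[ping,err] D:[]
After 3 (send(from=D, to=C, msg='done')): A:[] B:[] C:[ping,err,done] D:[]
After 4 (process(D)): A:[] B:[] C:[ping,err,done] D:[]
After 5 (send(from=C, to=D, msg='bye')): A:[] B:[] C:[ping,err,done] D:[bye]
After 6 (process(A)): A:[] B:[] C:[ping,err,done] D:[bye]
After 7 (send(from=C, to=D, msg='ok')): A:[] B:[] C:[ping,err,done] D:[bye,ok]
After 8 (send(from=A, to=D, msg='req')): A:[] B:[] C:[ping,err,done] D:[bye,ok,req]
After 9 (send(from=B, to=D, msg='sync')): A:[] B:[] C:[ping,err,done] D:[bye,ok,req,sync]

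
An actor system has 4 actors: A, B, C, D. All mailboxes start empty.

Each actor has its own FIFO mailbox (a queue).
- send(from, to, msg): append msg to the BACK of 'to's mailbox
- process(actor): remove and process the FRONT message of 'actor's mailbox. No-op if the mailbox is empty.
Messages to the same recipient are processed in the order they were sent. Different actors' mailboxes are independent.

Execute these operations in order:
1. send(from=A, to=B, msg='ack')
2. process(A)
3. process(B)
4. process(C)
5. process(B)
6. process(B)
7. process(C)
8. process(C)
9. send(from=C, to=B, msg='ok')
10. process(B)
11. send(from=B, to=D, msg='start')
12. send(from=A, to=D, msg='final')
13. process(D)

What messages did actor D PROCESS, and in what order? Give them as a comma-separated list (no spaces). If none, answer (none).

After 1 (send(from=A, to=B, msg='ack')): A:[] B:[ack] C:[] D:[]
After 2 (process(A)): A:[] B:[ack] C:[] D:[]
After 3 (process(B)): A:[] B:[] C:[] D:[]
After 4 (process(C)): A:[] B:[] C:[] D:[]
After 5 (process(B)): A:[] B:[] C:[] D:[]
After 6 (process(B)): A:[] B:[] C:[] D:[]
After 7 (process(C)): A:[] B:[] C:[] D:[]
After 8 (process(C)): A:[] B:[] C:[] D:[]
After 9 (send(from=C, to=B, msg='ok')): A:[] B:[ok] C:[] D:[]
After 10 (process(B)): A:[] B:[] C:[] D:[]
After 11 (send(from=B, to=D, msg='start')): A:[] B:[] C:[] D:[start]
After 12 (send(from=A, to=D, msg='final')): A:[] B:[] C:[] D:[start,final]
After 13 (process(D)): A:[] B:[] C:[] D:[final]

Answer: start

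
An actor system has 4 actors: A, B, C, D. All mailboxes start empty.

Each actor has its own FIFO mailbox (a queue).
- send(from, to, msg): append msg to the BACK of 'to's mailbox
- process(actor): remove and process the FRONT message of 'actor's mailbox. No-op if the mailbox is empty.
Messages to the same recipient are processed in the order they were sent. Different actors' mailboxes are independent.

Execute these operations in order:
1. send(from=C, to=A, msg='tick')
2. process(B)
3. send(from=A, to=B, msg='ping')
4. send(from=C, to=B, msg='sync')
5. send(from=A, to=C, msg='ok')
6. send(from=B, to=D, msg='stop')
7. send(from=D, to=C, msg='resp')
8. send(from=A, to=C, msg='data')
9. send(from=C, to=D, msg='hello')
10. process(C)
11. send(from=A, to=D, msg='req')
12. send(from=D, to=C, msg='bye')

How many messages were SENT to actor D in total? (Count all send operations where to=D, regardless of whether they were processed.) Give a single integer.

After 1 (send(from=C, to=A, msg='tick')): A:[tick] B:[] C:[] D:[]
After 2 (process(B)): A:[tick] B:[] C:[] D:[]
After 3 (send(from=A, to=B, msg='ping')): A:[tick] B:[ping] C:[] D:[]
After 4 (send(from=C, to=B, msg='sync')): A:[tick] B:[ping,sync] C:[] D:[]
After 5 (send(from=A, to=C, msg='ok')): A:[tick] B:[ping,sync] C:[ok] D:[]
After 6 (send(from=B, to=D, msg='stop')): A:[tick] B:[ping,sync] C:[ok] D:[stop]
After 7 (send(from=D, to=C, msg='resp')): A:[tick] B:[ping,sync] C:[ok,resp] D:[stop]
After 8 (send(from=A, to=C, msg='data')): A:[tick] B:[ping,sync] C:[ok,resp,data] D:[stop]
After 9 (send(from=C, to=D, msg='hello')): A:[tick] B:[ping,sync] C:[ok,resp,data] D:[stop,hello]
After 10 (process(C)): A:[tick] B:[ping,sync] C:[resp,data] D:[stop,hello]
After 11 (send(from=A, to=D, msg='req')): A:[tick] B:[ping,sync] C:[resp,data] D:[stop,hello,req]
After 12 (send(from=D, to=C, msg='bye')): A:[tick] B:[ping,sync] C:[resp,data,bye] D:[stop,hello,req]

Answer: 3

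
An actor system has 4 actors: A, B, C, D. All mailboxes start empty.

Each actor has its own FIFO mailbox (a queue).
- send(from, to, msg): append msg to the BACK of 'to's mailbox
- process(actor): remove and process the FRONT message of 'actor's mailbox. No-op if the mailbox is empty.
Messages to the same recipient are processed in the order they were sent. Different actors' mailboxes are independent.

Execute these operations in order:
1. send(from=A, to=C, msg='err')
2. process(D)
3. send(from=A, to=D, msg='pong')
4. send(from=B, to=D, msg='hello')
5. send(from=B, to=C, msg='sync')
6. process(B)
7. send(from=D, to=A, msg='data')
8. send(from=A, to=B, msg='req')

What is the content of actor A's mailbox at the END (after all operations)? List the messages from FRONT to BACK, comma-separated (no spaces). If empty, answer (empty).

After 1 (send(from=A, to=C, msg='err')): A:[] B:[] C:[err] D:[]
After 2 (process(D)): A:[] B:[] C:[err] D:[]
After 3 (send(from=A, to=D, msg='pong')): A:[] B:[] C:[err] D:[pong]
After 4 (send(from=B, to=D, msg='hello')): A:[] B:[] C:[err] D:[pong,hello]
After 5 (send(from=B, to=C, msg='sync')): A:[] B:[] C:[err,sync] D:[pong,hello]
After 6 (process(B)): A:[] B:[] C:[err,sync] D:[pong,hello]
After 7 (send(from=D, to=A, msg='data')): A:[data] B:[] C:[err,sync] D:[pong,hello]
After 8 (send(from=A, to=B, msg='req')): A:[data] B:[req] C:[err,sync] D:[pong,hello]

Answer: data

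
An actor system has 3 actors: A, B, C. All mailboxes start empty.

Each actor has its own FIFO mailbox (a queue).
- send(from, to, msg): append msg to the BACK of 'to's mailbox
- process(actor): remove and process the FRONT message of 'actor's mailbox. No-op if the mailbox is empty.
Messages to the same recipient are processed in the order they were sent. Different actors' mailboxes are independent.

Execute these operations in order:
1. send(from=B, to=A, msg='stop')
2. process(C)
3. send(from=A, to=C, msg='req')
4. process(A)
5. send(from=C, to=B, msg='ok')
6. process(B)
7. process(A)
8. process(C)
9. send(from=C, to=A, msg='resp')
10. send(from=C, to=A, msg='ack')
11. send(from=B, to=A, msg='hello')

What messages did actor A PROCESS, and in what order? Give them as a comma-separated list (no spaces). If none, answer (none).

Answer: stop

Derivation:
After 1 (send(from=B, to=A, msg='stop')): A:[stop] B:[] C:[]
After 2 (process(C)): A:[stop] B:[] C:[]
After 3 (send(from=A, to=C, msg='req')): A:[stop] B:[] C:[req]
After 4 (process(A)): A:[] B:[] C:[req]
After 5 (send(from=C, to=B, msg='ok')): A:[] B:[ok] C:[req]
After 6 (process(B)): A:[] B:[] C:[req]
After 7 (process(A)): A:[] B:[] C:[req]
After 8 (process(C)): A:[] B:[] C:[]
After 9 (send(from=C, to=A, msg='resp')): A:[resp] B:[] C:[]
After 10 (send(from=C, to=A, msg='ack')): A:[resp,ack] B:[] C:[]
After 11 (send(from=B, to=A, msg='hello')): A:[resp,ack,hello] B:[] C:[]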